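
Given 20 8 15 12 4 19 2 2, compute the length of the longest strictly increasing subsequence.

Scanning left to right, the best length ending at each element is: 20→1, 8→1, 15→2, 12→2, 4→1, 19→3, 2→1, 2→1.
So the longest increasing subsequence has length 3, e.g. 8, 15, 19.

3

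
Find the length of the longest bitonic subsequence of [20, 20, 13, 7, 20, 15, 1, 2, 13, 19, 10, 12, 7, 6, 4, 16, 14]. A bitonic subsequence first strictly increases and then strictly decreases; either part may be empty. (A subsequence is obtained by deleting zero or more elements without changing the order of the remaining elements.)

One longest bitonic subsequence is 13, 20, 15, 13, 12, 7, 6, 4 (positions 3,5,6,9,12,13,14,15): it rises to 20 then falls. Length 8 is optimal.

8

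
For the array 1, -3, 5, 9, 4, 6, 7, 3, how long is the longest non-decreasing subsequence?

4

Let dp[i] be the longest non-decreasing subsequence ending at position i. Then dp = [1, 1, 2, 3, 2, 3, 4, 2].
The maximum is 4; one witness is 1, 5, 6, 7 at positions 1,3,6,7.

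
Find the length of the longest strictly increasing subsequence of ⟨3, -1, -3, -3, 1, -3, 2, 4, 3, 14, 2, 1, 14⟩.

5

Scanning left to right, the best length ending at each element is: 3→1, -1→1, -3→1, -3→1, 1→2, -3→1, 2→3, 4→4, 3→4, 14→5, 2→3, 1→2, 14→5.
So the longest increasing subsequence has length 5, e.g. -1, 1, 2, 4, 14.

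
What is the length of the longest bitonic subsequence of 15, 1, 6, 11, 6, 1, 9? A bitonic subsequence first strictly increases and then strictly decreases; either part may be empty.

One longest bitonic subsequence is 1, 6, 11, 6, 1 (positions 2,3,4,5,6): it rises to 11 then falls. Length 5 is optimal.

5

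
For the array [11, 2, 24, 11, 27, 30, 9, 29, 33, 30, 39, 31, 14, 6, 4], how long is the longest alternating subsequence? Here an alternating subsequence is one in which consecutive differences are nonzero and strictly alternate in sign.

A longest alternating subsequence is 11, 2, 24, 11, 27, 9, 33, 30, 39, 31 (positions 1,2,3,4,5,7,9,10,11,12); its 9 consecutive differences strictly alternate in sign, and length 10 is optimal.

10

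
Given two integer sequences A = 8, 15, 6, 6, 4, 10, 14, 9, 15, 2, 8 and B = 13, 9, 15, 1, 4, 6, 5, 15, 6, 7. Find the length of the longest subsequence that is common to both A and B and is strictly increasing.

For each value that appears in both, track the longest common increasing run ending there.
The best achievable length is 2; one witness is 9, 15 (A-positions 8,9, B-positions 2,3).

2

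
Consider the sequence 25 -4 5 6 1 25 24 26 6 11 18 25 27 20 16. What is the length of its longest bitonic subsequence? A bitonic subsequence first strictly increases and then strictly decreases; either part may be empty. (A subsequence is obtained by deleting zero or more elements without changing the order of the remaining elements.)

9

Let inc[i] be the LIS ending at i and dec[i] the longest strictly decreasing subsequence starting at i. inc = [1, 1, 2, 3, 2, 4, 4, 5, 3, 4, 5, 6, 7, 6, 5], dec = [4, 1, 2, 2, 1, 4, 3, 4, 1, 1, 2, 3, 3, 2, 1].
max_i inc[i]+dec[i]−1 = 9, with one witness -4, 5, 6, 11, 18, 25, 27, 20, 16.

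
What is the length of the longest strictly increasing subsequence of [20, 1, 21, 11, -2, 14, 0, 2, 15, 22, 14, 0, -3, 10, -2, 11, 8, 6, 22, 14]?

Scanning left to right, the best length ending at each element is: 20→1, 1→1, 21→2, 11→2, -2→1, 14→3, 0→2, 2→3, 15→4, 22→5, 14→4, 0→2, -3→1, 10→4, -2→2, 11→5, 8→4, 6→4, 22→6, 14→6.
So the longest increasing subsequence has length 6, e.g. -2, 0, 2, 10, 11, 22.

6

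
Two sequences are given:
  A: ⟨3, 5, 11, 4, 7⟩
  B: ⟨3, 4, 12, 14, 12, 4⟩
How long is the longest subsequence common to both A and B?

2

A longest common subsequence is 3, 4 (length 2); the LCS DP confirms no longer common subsequence exists.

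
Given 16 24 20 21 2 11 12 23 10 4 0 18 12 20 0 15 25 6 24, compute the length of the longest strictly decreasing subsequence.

Scanning left to right, the best length ending at each element is: 16→1, 24→1, 20→2, 21→2, 2→3, 11→3, 12→3, 23→2, 10→4, 4→5, 0→6, 18→3, 12→4, 20→3, 0→6, 15→4, 25→1, 6→5, 24→2.
So the longest decreasing subsequence has length 6, e.g. 24, 20, 11, 10, 4, 0.

6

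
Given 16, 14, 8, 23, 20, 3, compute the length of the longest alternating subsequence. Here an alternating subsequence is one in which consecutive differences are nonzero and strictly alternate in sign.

A longest alternating subsequence is 16, 14, 23, 20 (positions 1,2,4,5); its 3 consecutive differences strictly alternate in sign, and length 4 is optimal.

4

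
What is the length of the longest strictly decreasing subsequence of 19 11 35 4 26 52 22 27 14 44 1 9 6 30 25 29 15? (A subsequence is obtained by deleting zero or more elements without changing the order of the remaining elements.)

Scanning left to right, the best length ending at each element is: 19→1, 11→2, 35→1, 4→3, 26→2, 52→1, 22→3, 27→2, 14→4, 44→2, 1→5, 9→5, 6→6, 30→3, 25→4, 29→4, 15→5.
So the longest decreasing subsequence has length 6, e.g. 35, 26, 22, 14, 9, 6.

6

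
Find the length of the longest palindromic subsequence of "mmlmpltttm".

One longest palindromic subsequence is mtttm (positions 1,7,8,9,10); it reads the same forward and backward, and the interval DP gives dp[1][10] = 5.

5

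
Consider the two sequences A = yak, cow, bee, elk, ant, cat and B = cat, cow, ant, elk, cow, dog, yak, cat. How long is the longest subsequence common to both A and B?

A longest common subsequence is cow, elk, cat (length 3); the LCS DP confirms no longer common subsequence exists.

3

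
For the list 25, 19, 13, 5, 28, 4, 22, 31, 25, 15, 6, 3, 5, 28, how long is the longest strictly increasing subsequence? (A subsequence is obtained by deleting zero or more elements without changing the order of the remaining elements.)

4

Let dp[i] be the longest increasing subsequence ending at position i. Then dp = [1, 1, 1, 1, 2, 1, 2, 3, 3, 2, 2, 1, 2, 4].
The maximum is 4; one witness is 19, 22, 25, 28 at positions 2,7,9,14.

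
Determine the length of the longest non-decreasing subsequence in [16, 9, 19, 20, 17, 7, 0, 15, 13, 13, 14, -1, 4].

4

Scanning left to right, the best length ending at each element is: 16→1, 9→1, 19→2, 20→3, 17→2, 7→1, 0→1, 15→2, 13→2, 13→3, 14→4, -1→1, 4→2.
So the longest non-decreasing subsequence has length 4, e.g. 9, 13, 13, 14.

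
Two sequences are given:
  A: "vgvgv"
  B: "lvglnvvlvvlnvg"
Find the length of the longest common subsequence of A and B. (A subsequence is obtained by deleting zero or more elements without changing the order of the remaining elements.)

Backtracking the LCS table gives one alignment: v (A1,B2) → g (A2,B3) → v (A3,B13) → g (A4,B14).
So the longest common subsequence has length 4.

4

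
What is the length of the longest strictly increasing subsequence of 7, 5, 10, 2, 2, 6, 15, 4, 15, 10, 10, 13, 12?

Let dp[i] be the longest increasing subsequence ending at position i. Then dp = [1, 1, 2, 1, 1, 2, 3, 2, 3, 3, 3, 4, 4].
The maximum is 4; one witness is 5, 6, 10, 13 at positions 2,6,10,12.

4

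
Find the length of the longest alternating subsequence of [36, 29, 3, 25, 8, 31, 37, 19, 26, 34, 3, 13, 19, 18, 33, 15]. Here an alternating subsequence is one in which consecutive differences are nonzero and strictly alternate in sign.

Track the best alternating length ending on an up-step vs a down-step at each position: up/down = 1/1, 1/2, 1/2, 3/2, 3/4, 5/2, 5/1, 5/6, 7/6, 7/6, 1/8, 9/8, 9/8, 9/10, 11/8, 9/12.
The maximum over both is 12; one such subsequence is 36, 3, 25, 8, 31, 19, 26, 3, 19, 18, 33, 15.

12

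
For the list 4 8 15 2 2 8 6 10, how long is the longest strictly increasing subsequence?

3

Let dp[i] be the longest increasing subsequence ending at position i. Then dp = [1, 2, 3, 1, 1, 2, 2, 3].
The maximum is 3; one witness is 4, 8, 15 at positions 1,2,3.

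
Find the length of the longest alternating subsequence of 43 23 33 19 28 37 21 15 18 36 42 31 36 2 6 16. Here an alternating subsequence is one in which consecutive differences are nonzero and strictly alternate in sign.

11

A longest alternating subsequence is 43, 23, 33, 19, 28, 21, 36, 31, 36, 2, 6 (positions 1,2,3,4,5,7,10,12,13,14,15); its 10 consecutive differences strictly alternate in sign, and length 11 is optimal.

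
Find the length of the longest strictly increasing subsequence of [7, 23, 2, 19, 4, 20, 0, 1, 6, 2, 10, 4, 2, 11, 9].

Let dp[i] be the longest increasing subsequence ending at position i. Then dp = [1, 2, 1, 2, 2, 3, 1, 2, 3, 3, 4, 4, 3, 5, 5].
The maximum is 5; one witness is 2, 4, 6, 10, 11 at positions 3,5,9,11,14.

5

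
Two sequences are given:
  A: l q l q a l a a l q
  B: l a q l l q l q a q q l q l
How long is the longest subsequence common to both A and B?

8

Backtracking the LCS table gives one alignment: l (A1,B1) → q (A2,B3) → l (A3,B5) → q (A4,B6) → l (A6,B7) → a (A7,B9) → l (A9,B12) → q (A10,B13).
So the longest common subsequence has length 8.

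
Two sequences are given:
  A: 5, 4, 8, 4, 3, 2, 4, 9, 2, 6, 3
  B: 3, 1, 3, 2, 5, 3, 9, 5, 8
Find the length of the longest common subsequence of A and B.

Backtracking the LCS table gives one alignment: 5 (A1,B5) → 3 (A5,B6) → 9 (A8,B7).
So the longest common subsequence has length 3.

3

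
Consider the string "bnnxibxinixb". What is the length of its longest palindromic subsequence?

7

One longest palindromic subsequence is bxinixb (positions 1,4,5,9,10,11,12); it reads the same forward and backward, and the interval DP gives dp[1][12] = 7.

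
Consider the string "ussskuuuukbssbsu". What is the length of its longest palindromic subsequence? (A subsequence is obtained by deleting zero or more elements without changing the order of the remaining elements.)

Using dp[i][j] = 2 + dp[i+1][j−1] if the ends match, else max(dp[i+1][j], dp[i][j−1]):
dp[1][16] = 14. A witness is ussskuuuuksssu at positions 1,2,3,4,5,6,7,8,9,10,12,13,15,16.

14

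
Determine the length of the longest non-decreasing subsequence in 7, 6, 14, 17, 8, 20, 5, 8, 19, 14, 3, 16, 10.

5

Scanning left to right, the best length ending at each element is: 7→1, 6→1, 14→2, 17→3, 8→2, 20→4, 5→1, 8→3, 19→4, 14→4, 3→1, 16→5, 10→4.
So the longest non-decreasing subsequence has length 5, e.g. 7, 8, 8, 14, 16.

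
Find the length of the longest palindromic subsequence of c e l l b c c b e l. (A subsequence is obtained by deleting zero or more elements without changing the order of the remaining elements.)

6

One longest palindromic subsequence is lbccbl (positions 3,5,6,7,8,10); it reads the same forward and backward, and the interval DP gives dp[1][10] = 6.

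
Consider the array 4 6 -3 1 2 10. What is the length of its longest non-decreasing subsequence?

4

One longest non-decreasing subsequence is -3, 1, 2, 10 (positions 3,4,5,6), of length 4; no longer one exists.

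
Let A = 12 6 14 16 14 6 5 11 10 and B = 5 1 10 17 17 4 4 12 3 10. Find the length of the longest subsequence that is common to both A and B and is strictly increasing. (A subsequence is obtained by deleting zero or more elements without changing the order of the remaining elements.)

2

For each value that appears in both, track the longest common increasing run ending there.
The best achievable length is 2; one witness is 5, 10 (A-positions 7,9, B-positions 1,3).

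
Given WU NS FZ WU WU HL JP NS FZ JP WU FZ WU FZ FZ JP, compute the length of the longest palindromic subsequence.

One longest palindromic subsequence is FZ WU WU JP FZ JP WU WU FZ (positions 3,4,5,7,9,10,11,13,15); it reads the same forward and backward, and the interval DP gives dp[1][16] = 9.

9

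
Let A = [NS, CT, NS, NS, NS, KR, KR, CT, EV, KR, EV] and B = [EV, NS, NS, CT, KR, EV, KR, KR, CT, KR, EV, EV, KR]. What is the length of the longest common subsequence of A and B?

7

A longest common subsequence is NS, CT, KR, KR, CT, EV, KR (length 7); the LCS DP confirms no longer common subsequence exists.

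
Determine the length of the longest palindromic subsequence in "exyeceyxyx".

7

Using dp[i][j] = 2 + dp[i+1][j−1] if the ends match, else max(dp[i+1][j], dp[i][j−1]):
dp[1][10] = 7. A witness is xyeceyx at positions 2,3,4,5,6,9,10.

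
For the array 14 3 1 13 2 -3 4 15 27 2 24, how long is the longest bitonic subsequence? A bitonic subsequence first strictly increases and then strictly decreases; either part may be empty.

One longest bitonic subsequence is 1, 2, 4, 15, 27, 24 (positions 3,5,7,8,9,11): it rises to 27 then falls. Length 6 is optimal.

6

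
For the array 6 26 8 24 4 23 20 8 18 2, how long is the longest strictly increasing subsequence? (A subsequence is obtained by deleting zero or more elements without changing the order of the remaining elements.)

One longest increasing subsequence is 6, 8, 24 (positions 1,3,4), of length 3; no longer one exists.

3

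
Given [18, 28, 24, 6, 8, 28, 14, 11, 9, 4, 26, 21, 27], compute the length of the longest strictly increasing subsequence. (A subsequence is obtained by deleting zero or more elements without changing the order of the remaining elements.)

5

Let dp[i] be the longest increasing subsequence ending at position i. Then dp = [1, 2, 2, 1, 2, 3, 3, 3, 3, 1, 4, 4, 5].
The maximum is 5; one witness is 6, 8, 14, 26, 27 at positions 4,5,7,11,13.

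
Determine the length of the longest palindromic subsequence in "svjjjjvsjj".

One longest palindromic subsequence is svjjjjvs (positions 1,2,3,4,5,6,7,8); it reads the same forward and backward, and the interval DP gives dp[1][10] = 8.

8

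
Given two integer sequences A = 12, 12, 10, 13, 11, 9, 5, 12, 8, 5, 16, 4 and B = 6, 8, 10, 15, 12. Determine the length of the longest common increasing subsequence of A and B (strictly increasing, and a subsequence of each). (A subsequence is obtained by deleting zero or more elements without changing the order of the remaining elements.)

2

For each value that appears in both, track the longest common increasing run ending there.
The best achievable length is 2; one witness is 10, 12 (A-positions 3,8, B-positions 3,5).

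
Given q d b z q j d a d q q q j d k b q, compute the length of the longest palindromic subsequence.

Using dp[i][j] = 2 + dp[i+1][j−1] if the ends match, else max(dp[i+1][j], dp[i][j−1]):
dp[1][17] = 9. A witness is qbdqqqdbq at positions 1,3,9,10,11,12,14,16,17.

9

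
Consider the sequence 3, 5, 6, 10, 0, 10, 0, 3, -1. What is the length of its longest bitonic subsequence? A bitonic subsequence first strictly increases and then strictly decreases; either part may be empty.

6

Let inc[i] be the LIS ending at i and dec[i] the longest strictly decreasing subsequence starting at i. inc = [1, 2, 3, 4, 1, 4, 1, 2, 1], dec = [3, 3, 3, 3, 2, 3, 2, 2, 1].
max_i inc[i]+dec[i]−1 = 6, with one witness 3, 5, 6, 10, 3, -1.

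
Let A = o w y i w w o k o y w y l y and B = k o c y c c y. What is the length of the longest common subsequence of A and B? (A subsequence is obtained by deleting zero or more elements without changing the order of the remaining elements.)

4

Backtracking the LCS table gives one alignment: k (A8,B1) → o (A9,B2) → y (A10,B4) → y (A14,B7).
So the longest common subsequence has length 4.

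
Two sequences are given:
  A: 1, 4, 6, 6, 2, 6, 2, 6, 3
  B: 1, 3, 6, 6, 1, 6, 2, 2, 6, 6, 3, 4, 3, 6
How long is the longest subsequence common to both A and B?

7

Backtracking the LCS table gives one alignment: 1 (A1,B1) → 6 (A3,B4) → 6 (A4,B6) → 2 (A5,B8) → 6 (A6,B9) → 6 (A8,B10) → 3 (A9,B13).
So the longest common subsequence has length 7.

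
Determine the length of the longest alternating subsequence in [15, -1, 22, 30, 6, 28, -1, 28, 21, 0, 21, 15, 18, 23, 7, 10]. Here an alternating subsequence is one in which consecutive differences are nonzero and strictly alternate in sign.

A longest alternating subsequence is 15, -1, 22, 6, 28, -1, 28, 0, 21, 15, 18, 7, 10 (positions 1,2,3,5,6,7,8,10,11,12,13,15,16); its 12 consecutive differences strictly alternate in sign, and length 13 is optimal.

13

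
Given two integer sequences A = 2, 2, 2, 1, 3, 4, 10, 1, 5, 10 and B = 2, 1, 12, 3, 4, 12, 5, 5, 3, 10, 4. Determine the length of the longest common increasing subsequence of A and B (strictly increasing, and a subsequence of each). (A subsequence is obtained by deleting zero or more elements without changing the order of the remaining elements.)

For each value that appears in both, track the longest common increasing run ending there.
The best achievable length is 5; one witness is 2, 3, 4, 5, 10 (A-positions 1,5,6,9,10, B-positions 1,4,5,7,10).

5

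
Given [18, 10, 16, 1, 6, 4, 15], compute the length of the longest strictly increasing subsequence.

3

Scanning left to right, the best length ending at each element is: 18→1, 10→1, 16→2, 1→1, 6→2, 4→2, 15→3.
So the longest increasing subsequence has length 3, e.g. 1, 6, 15.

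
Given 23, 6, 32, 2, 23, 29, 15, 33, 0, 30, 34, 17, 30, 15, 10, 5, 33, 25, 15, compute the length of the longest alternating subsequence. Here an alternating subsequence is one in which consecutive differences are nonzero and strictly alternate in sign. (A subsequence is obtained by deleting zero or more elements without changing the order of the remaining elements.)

14

A longest alternating subsequence is 23, 6, 32, 2, 23, 15, 33, 0, 30, 17, 30, 15, 33, 25 (positions 1,2,3,4,5,7,8,9,10,12,13,14,17,18); its 13 consecutive differences strictly alternate in sign, and length 14 is optimal.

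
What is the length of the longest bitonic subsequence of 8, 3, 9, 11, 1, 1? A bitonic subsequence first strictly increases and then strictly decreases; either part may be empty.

One longest bitonic subsequence is 8, 9, 11, 1 (positions 1,3,4,6): it rises to 11 then falls. Length 4 is optimal.

4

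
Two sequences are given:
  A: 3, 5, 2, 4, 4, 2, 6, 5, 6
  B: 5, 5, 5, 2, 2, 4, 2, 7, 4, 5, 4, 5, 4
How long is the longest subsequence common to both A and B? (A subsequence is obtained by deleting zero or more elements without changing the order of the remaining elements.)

Backtracking the LCS table gives one alignment: 5 (A2,B3) → 2 (A3,B7) → 4 (A4,B9) → 4 (A5,B11) → 5 (A8,B12).
So the longest common subsequence has length 5.

5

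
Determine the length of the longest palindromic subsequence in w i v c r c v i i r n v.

Using dp[i][j] = 2 + dp[i+1][j−1] if the ends match, else max(dp[i+1][j], dp[i][j−1]):
dp[1][12] = 7. A witness is ivcrcvi at positions 2,3,4,5,6,7,9.

7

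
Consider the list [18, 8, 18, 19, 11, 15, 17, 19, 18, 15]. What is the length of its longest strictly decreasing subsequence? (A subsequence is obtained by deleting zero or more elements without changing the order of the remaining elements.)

3

One longest decreasing subsequence is 18, 17, 15 (positions 1,7,10), of length 3; no longer one exists.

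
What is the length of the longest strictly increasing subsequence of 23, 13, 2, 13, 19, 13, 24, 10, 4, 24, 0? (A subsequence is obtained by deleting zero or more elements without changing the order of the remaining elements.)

Let dp[i] be the longest increasing subsequence ending at position i. Then dp = [1, 1, 1, 2, 3, 2, 4, 2, 2, 4, 1].
The maximum is 4; one witness is 2, 13, 19, 24 at positions 3,4,5,7.

4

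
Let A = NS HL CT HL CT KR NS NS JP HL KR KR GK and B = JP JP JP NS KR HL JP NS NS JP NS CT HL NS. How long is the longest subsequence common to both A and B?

6

Backtracking the LCS table gives one alignment: NS (A1,B4) → HL (A2,B6) → NS (A7,B8) → NS (A8,B9) → JP (A9,B10) → HL (A10,B13).
So the longest common subsequence has length 6.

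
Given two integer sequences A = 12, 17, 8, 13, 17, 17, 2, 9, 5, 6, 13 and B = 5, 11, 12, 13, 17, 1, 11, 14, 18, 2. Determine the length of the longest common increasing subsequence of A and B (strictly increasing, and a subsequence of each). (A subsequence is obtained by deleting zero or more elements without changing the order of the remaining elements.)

A longest common strictly increasing subsequence is 12, 13, 17 (length 3); it appears in order in both A and B, and no longer such subsequence exists.

3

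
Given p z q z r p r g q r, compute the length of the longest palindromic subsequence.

One longest palindromic subsequence is qrprq (positions 3,5,6,7,9); it reads the same forward and backward, and the interval DP gives dp[1][10] = 5.

5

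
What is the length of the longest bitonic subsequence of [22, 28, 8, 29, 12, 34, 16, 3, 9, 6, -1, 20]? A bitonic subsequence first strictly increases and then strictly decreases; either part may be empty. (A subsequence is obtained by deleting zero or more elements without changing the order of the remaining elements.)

Let inc[i] be the LIS ending at i and dec[i] the longest strictly decreasing subsequence starting at i. inc = [1, 2, 1, 3, 2, 4, 3, 1, 2, 2, 1, 4], dec = [5, 5, 3, 5, 4, 5, 4, 2, 3, 2, 1, 1].
max_i inc[i]+dec[i]−1 = 8, with one witness 22, 28, 29, 34, 16, 9, 6, -1.

8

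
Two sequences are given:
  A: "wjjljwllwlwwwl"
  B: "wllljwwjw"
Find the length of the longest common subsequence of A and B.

A longest common subsequence is wlllwww (length 7); the LCS DP confirms no longer common subsequence exists.

7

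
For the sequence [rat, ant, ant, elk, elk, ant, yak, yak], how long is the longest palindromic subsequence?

4

Using dp[i][j] = 2 + dp[i+1][j−1] if the ends match, else max(dp[i+1][j], dp[i][j−1]):
dp[1][8] = 4. A witness is ant elk elk ant at positions 3,4,5,6.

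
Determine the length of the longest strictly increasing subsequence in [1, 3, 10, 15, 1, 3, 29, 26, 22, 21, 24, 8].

6

One longest increasing subsequence is 1, 3, 10, 15, 22, 24 (positions 1,2,3,4,9,11), of length 6; no longer one exists.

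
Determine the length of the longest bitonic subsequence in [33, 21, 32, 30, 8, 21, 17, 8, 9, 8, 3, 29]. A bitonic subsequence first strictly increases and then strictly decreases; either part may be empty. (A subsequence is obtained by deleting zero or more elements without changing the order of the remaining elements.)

One longest bitonic subsequence is 33, 32, 30, 21, 17, 9, 8, 3 (positions 1,3,4,6,7,9,10,11): it rises to 33 then falls. Length 8 is optimal.

8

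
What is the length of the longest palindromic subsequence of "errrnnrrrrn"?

8

One longest palindromic subsequence is rrrnnrrr (positions 2,3,4,5,6,8,9,10); it reads the same forward and backward, and the interval DP gives dp[1][11] = 8.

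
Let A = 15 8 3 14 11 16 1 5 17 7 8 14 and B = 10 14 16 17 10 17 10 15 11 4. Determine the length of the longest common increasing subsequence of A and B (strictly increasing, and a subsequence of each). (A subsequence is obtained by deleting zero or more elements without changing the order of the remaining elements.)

A longest common strictly increasing subsequence is 14, 16, 17 (length 3); it appears in order in both A and B, and no longer such subsequence exists.

3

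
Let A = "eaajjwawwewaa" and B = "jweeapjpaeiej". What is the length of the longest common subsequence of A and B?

Backtracking the LCS table gives one alignment: e (A1,B4) → a (A2,B5) → j (A4,B7) → a (A7,B9) → e (A10,B12).
So the longest common subsequence has length 5.

5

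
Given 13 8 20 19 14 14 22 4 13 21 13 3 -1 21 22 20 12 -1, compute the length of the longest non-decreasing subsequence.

6

Scanning left to right, the best length ending at each element is: 13→1, 8→1, 20→2, 19→2, 14→2, 14→3, 22→4, 4→1, 13→2, 21→4, 13→3, 3→1, -1→1, 21→5, 22→6, 20→4, 12→2, -1→2.
So the longest non-decreasing subsequence has length 6, e.g. 13, 14, 14, 21, 21, 22.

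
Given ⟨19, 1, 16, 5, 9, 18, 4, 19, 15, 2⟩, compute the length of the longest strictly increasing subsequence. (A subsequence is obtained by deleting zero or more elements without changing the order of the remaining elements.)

5

One longest increasing subsequence is 1, 5, 9, 18, 19 (positions 2,4,5,6,8), of length 5; no longer one exists.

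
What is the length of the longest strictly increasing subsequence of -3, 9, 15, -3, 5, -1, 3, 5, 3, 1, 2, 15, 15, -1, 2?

Scanning left to right, the best length ending at each element is: -3→1, 9→2, 15→3, -3→1, 5→2, -1→2, 3→3, 5→4, 3→3, 1→3, 2→4, 15→5, 15→5, -1→2, 2→4.
So the longest increasing subsequence has length 5, e.g. -3, -1, 3, 5, 15.

5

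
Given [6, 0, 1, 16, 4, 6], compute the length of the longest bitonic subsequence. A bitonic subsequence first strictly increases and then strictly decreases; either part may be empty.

4

One longest bitonic subsequence is 0, 1, 16, 6 (positions 2,3,4,6): it rises to 16 then falls. Length 4 is optimal.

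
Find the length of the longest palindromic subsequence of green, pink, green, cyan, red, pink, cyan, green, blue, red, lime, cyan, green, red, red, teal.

Using dp[i][j] = 2 + dp[i+1][j−1] if the ends match, else max(dp[i+1][j], dp[i][j−1]):
dp[1][16] = 7. A witness is green cyan red blue red cyan green at positions 3,4,5,9,10,12,13.

7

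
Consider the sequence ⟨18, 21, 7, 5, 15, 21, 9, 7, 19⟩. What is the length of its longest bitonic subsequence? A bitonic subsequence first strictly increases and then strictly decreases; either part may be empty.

One longest bitonic subsequence is 18, 21, 15, 9, 7 (positions 1,2,5,7,8): it rises to 21 then falls. Length 5 is optimal.

5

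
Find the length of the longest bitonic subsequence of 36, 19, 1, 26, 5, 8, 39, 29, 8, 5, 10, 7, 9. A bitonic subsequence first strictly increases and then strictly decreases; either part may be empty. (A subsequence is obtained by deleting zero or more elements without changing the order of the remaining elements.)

7

Let inc[i] be the LIS ending at i and dec[i] the longest strictly decreasing subsequence starting at i. inc = [1, 1, 1, 2, 2, 3, 4, 4, 3, 2, 4, 3, 4], dec = [4, 3, 1, 3, 1, 2, 4, 3, 2, 1, 2, 1, 1].
max_i inc[i]+dec[i]−1 = 7, with one witness 1, 5, 8, 39, 29, 10, 9.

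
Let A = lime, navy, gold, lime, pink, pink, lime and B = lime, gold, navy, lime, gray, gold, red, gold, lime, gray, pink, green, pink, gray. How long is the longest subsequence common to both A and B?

6

Backtracking the LCS table gives one alignment: lime (A1,B1) → navy (A2,B3) → gold (A3,B8) → lime (A4,B9) → pink (A5,B11) → pink (A6,B13).
So the longest common subsequence has length 6.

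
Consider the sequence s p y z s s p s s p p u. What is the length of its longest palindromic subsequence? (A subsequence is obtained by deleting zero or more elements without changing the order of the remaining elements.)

7

Using dp[i][j] = 2 + dp[i+1][j−1] if the ends match, else max(dp[i+1][j], dp[i][j−1]):
dp[1][12] = 7. A witness is psspssp at positions 2,5,6,7,8,9,11.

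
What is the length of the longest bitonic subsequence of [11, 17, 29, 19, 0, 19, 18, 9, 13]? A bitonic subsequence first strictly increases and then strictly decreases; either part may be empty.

Let inc[i] be the LIS ending at i and dec[i] the longest strictly decreasing subsequence starting at i. inc = [1, 2, 3, 3, 1, 3, 3, 2, 3], dec = [2, 2, 4, 3, 1, 3, 2, 1, 1].
max_i inc[i]+dec[i]−1 = 6, with one witness 11, 17, 29, 19, 18, 13.

6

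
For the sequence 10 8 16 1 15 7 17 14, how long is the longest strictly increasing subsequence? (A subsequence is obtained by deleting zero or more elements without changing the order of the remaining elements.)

3

Scanning left to right, the best length ending at each element is: 10→1, 8→1, 16→2, 1→1, 15→2, 7→2, 17→3, 14→3.
So the longest increasing subsequence has length 3, e.g. 10, 16, 17.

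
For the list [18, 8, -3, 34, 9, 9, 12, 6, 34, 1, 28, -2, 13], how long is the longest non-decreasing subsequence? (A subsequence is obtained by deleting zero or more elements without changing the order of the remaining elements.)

Let dp[i] be the longest non-decreasing subsequence ending at position i. Then dp = [1, 1, 1, 2, 2, 3, 4, 2, 5, 2, 5, 2, 5].
The maximum is 5; one witness is 8, 9, 9, 12, 34 at positions 2,5,6,7,9.

5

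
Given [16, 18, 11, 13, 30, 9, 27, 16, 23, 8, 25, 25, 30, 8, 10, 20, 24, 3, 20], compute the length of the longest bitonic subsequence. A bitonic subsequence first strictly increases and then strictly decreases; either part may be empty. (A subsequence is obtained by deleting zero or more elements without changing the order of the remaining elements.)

One longest bitonic subsequence is 11, 13, 16, 23, 25, 30, 24, 20 (positions 3,4,8,9,11,13,17,19): it rises to 30 then falls. Length 8 is optimal.

8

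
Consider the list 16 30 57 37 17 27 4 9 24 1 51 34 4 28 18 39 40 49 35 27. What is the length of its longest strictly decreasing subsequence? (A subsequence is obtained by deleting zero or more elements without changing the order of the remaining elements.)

5

Scanning left to right, the best length ending at each element is: 16→1, 30→1, 57→1, 37→2, 17→3, 27→3, 4→4, 9→4, 24→4, 1→5, 51→2, 34→3, 4→5, 28→4, 18→5, 39→3, 40→3, 49→3, 35→4, 27→5.
So the longest decreasing subsequence has length 5, e.g. 57, 37, 17, 4, 1.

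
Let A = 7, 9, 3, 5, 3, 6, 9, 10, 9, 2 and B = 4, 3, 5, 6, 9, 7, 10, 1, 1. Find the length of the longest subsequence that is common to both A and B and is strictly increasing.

5

For each value that appears in both, track the longest common increasing run ending there.
The best achievable length is 5; one witness is 3, 5, 6, 9, 10 (A-positions 3,4,6,7,8, B-positions 2,3,4,5,7).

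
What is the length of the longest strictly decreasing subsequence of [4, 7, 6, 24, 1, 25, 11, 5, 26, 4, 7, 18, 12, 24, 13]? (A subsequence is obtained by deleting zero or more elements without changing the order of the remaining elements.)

Let dp[i] be the longest decreasing subsequence ending at position i. Then dp = [1, 1, 2, 1, 3, 1, 2, 3, 1, 4, 3, 2, 3, 2, 3].
The maximum is 4; one witness is 7, 6, 5, 4 at positions 2,3,8,10.

4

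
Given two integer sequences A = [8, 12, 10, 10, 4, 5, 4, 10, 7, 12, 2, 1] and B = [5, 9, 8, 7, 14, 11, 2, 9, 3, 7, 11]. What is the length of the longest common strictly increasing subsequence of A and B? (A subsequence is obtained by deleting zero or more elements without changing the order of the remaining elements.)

A longest common strictly increasing subsequence is 5, 7 (length 2); it appears in order in both A and B, and no longer such subsequence exists.

2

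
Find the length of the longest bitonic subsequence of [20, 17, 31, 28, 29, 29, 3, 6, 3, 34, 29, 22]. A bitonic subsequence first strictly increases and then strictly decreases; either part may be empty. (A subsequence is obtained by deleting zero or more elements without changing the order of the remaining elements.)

Let inc[i] be the LIS ending at i and dec[i] the longest strictly decreasing subsequence starting at i. inc = [1, 1, 2, 2, 3, 3, 1, 2, 1, 4, 3, 3], dec = [4, 3, 4, 3, 3, 3, 1, 2, 1, 3, 2, 1].
max_i inc[i]+dec[i]−1 = 6, with one witness 20, 28, 29, 34, 29, 22.

6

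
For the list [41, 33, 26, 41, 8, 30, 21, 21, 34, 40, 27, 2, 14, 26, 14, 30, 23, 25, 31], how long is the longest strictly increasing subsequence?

Scanning left to right, the best length ending at each element is: 41→1, 33→1, 26→1, 41→2, 8→1, 30→2, 21→2, 21→2, 34→3, 40→4, 27→3, 2→1, 14→2, 26→3, 14→2, 30→4, 23→3, 25→4, 31→5.
So the longest increasing subsequence has length 5, e.g. 8, 21, 27, 30, 31.

5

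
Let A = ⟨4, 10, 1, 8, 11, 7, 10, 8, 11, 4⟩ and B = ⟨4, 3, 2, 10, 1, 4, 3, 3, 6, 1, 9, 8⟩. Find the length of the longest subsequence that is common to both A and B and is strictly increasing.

A longest common strictly increasing subsequence is 4, 10 (length 2); it appears in order in both A and B, and no longer such subsequence exists.

2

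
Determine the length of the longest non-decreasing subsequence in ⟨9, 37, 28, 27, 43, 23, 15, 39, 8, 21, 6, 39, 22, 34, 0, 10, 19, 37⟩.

Let dp[i] be the longest non-decreasing subsequence ending at position i. Then dp = [1, 2, 2, 2, 3, 2, 2, 3, 1, 3, 1, 4, 4, 5, 1, 2, 3, 6].
The maximum is 6; one witness is 9, 15, 21, 22, 34, 37 at positions 1,7,10,13,14,18.

6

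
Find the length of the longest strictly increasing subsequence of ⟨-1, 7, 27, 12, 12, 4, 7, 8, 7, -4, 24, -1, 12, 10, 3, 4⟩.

Let dp[i] be the longest increasing subsequence ending at position i. Then dp = [1, 2, 3, 3, 3, 2, 3, 4, 3, 1, 5, 2, 5, 5, 3, 4].
The maximum is 5; one witness is -1, 4, 7, 8, 24 at positions 1,6,7,8,11.

5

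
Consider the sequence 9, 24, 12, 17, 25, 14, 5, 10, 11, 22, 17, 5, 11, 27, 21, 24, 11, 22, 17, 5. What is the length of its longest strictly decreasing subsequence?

5

Let dp[i] be the longest decreasing subsequence ending at position i. Then dp = [1, 1, 2, 2, 1, 3, 4, 4, 4, 2, 3, 5, 4, 1, 3, 2, 4, 3, 4, 5].
The maximum is 5; one witness is 24, 17, 14, 10, 5 at positions 2,4,6,8,12.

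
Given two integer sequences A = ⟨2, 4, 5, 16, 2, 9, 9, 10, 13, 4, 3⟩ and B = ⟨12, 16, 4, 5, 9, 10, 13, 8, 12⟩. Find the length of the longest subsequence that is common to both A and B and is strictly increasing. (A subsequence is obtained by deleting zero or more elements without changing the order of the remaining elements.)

A longest common strictly increasing subsequence is 4, 5, 9, 10, 13 (length 5); it appears in order in both A and B, and no longer such subsequence exists.

5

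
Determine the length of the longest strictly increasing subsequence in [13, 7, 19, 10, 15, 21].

Scanning left to right, the best length ending at each element is: 13→1, 7→1, 19→2, 10→2, 15→3, 21→4.
So the longest increasing subsequence has length 4, e.g. 7, 10, 15, 21.

4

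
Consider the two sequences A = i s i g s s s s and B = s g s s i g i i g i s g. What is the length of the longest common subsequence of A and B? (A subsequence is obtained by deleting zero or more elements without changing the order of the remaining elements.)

5

Backtracking the LCS table gives one alignment: s (A2,B1) → g (A4,B2) → s (A5,B3) → s (A6,B4) → s (A7,B11).
So the longest common subsequence has length 5.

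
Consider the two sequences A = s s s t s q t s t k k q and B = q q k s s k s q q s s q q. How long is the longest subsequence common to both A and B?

6

A longest common subsequence is ssssqq (length 6); the LCS DP confirms no longer common subsequence exists.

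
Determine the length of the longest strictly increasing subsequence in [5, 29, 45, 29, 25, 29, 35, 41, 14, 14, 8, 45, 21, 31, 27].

Let dp[i] be the longest increasing subsequence ending at position i. Then dp = [1, 2, 3, 2, 2, 3, 4, 5, 2, 2, 2, 6, 3, 4, 4].
The maximum is 6; one witness is 5, 25, 29, 35, 41, 45 at positions 1,5,6,7,8,12.

6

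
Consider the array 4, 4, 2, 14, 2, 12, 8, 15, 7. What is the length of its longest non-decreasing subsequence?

4

One longest non-decreasing subsequence is 4, 4, 14, 15 (positions 1,2,4,8), of length 4; no longer one exists.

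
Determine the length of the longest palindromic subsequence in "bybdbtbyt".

One longest palindromic subsequence is ybtby (positions 2,3,6,7,8); it reads the same forward and backward, and the interval DP gives dp[1][9] = 5.

5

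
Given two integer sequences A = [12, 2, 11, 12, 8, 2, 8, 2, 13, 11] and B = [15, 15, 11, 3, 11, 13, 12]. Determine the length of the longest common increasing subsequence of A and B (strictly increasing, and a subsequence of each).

A longest common strictly increasing subsequence is 11, 13 (length 2); it appears in order in both A and B, and no longer such subsequence exists.

2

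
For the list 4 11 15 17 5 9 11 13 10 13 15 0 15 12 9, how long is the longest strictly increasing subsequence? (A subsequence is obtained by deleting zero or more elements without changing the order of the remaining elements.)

Let dp[i] be the longest increasing subsequence ending at position i. Then dp = [1, 2, 3, 4, 2, 3, 4, 5, 4, 5, 6, 1, 6, 5, 3].
The maximum is 6; one witness is 4, 5, 9, 11, 13, 15 at positions 1,5,6,7,8,11.

6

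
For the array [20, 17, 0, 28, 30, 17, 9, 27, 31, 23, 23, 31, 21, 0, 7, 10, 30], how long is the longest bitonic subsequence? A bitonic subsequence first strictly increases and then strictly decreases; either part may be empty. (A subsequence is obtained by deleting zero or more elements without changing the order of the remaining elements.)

Let inc[i] be the LIS ending at i and dec[i] the longest strictly decreasing subsequence starting at i. inc = [1, 1, 1, 2, 3, 2, 2, 3, 4, 3, 3, 4, 3, 1, 2, 3, 4], dec = [4, 3, 1, 5, 5, 3, 2, 4, 4, 3, 3, 3, 2, 1, 1, 1, 1].
max_i inc[i]+dec[i]−1 = 7, with one witness 20, 28, 30, 27, 23, 21, 10.

7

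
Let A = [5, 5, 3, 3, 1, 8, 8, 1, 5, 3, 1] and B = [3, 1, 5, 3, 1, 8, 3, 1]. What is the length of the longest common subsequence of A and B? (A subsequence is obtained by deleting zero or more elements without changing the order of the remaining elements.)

6

A longest common subsequence is 5, 3, 1, 8, 3, 1 (length 6); the LCS DP confirms no longer common subsequence exists.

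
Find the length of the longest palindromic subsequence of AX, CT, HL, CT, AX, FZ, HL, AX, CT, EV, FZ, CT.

7

One longest palindromic subsequence is CT CT AX HL AX CT CT (positions 2,4,5,7,8,9,12); it reads the same forward and backward, and the interval DP gives dp[1][12] = 7.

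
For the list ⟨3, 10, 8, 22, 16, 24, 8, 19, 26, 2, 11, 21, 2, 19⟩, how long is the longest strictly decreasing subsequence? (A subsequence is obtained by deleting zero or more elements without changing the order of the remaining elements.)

Let dp[i] be the longest decreasing subsequence ending at position i. Then dp = [1, 1, 2, 1, 2, 1, 3, 2, 1, 4, 3, 2, 4, 3].
The maximum is 4; one witness is 22, 16, 8, 2 at positions 4,5,7,10.

4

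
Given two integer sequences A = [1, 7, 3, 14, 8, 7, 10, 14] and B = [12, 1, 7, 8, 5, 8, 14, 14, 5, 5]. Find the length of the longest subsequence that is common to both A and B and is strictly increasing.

For each value that appears in both, track the longest common increasing run ending there.
The best achievable length is 4; one witness is 1, 7, 8, 14 (A-positions 1,2,5,8, B-positions 2,3,4,7).

4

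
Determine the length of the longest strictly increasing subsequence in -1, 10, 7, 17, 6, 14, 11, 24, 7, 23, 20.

4

Scanning left to right, the best length ending at each element is: -1→1, 10→2, 7→2, 17→3, 6→2, 14→3, 11→3, 24→4, 7→3, 23→4, 20→4.
So the longest increasing subsequence has length 4, e.g. -1, 10, 17, 24.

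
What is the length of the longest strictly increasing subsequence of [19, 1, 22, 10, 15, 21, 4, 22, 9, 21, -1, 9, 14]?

Let dp[i] be the longest increasing subsequence ending at position i. Then dp = [1, 1, 2, 2, 3, 4, 2, 5, 3, 4, 1, 3, 4].
The maximum is 5; one witness is 1, 10, 15, 21, 22 at positions 2,4,5,6,8.

5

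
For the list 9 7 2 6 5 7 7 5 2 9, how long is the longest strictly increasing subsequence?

Let dp[i] be the longest increasing subsequence ending at position i. Then dp = [1, 1, 1, 2, 2, 3, 3, 2, 1, 4].
The maximum is 4; one witness is 2, 6, 7, 9 at positions 3,4,6,10.

4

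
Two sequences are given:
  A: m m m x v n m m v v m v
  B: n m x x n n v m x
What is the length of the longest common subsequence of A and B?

Backtracking the LCS table gives one alignment: m (A1,B2) → x (A4,B4) → n (A6,B6) → v (A10,B7) → m (A11,B8).
So the longest common subsequence has length 5.

5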